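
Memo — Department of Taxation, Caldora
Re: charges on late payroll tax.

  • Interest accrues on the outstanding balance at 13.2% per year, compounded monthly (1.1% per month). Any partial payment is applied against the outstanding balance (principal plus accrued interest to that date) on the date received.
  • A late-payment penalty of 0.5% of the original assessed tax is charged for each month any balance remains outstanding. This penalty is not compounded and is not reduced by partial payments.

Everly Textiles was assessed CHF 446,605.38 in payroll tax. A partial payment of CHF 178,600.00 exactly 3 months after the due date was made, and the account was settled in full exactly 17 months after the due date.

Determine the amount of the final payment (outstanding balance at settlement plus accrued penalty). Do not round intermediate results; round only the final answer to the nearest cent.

CHF 367,691.44

Balance at month 3: CHF 446,605.3800 × (1 + 0.011)^3 = CHF 461,506.0697…
After CHF 178,600.00 payment: CHF 461,506.0697… − CHF 178,600.00 = CHF 282,906.0697…
Balance at month 17: CHF 282,906.0697… × (1 + 0.011)^14 = CHF 329,729.9856…
Penalty: 17 × 0.5% × CHF 446,605.38 = CHF 37,961.46…
Final settlement = outstanding balance + penalty = CHF 329,729.9856… + CHF 37,961.46… = CHF 367,691.44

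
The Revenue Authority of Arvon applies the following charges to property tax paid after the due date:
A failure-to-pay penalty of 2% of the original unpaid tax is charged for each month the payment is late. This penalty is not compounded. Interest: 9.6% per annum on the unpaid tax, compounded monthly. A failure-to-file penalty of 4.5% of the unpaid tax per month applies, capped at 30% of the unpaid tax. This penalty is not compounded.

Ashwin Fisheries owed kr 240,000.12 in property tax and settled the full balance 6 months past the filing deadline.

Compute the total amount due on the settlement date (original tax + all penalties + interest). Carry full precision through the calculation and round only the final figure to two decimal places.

kr 345,353.05

Failure-to-file: 6 × 4.5% × kr 240,000.12 = kr 64,800.03… (under the 30% cap)
Failure-to-pay penalty: 6 × 2% × kr 240,000.12 = kr 28,800.01…
Interest (9.6%/yr ÷ 12 = 0.8%/month): kr 240,000.12 × ((1 + 0.008)^6 − 1) = kr 11,752.8783…
Total = kr 240,000.12 + kr 93,600.0468 + kr 11,752.8783… = kr 345,353.05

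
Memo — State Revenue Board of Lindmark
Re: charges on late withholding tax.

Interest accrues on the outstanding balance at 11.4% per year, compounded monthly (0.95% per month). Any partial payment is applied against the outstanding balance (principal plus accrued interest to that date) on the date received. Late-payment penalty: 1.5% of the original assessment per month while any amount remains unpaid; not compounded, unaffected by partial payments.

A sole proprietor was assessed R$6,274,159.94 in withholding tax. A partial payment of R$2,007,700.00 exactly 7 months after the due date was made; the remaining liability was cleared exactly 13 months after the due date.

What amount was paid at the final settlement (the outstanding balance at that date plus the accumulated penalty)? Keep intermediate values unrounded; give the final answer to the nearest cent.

R$6,193,330.99

Balance at month 7: R$6,274,159.9400 × (1 + 0.0095)^7 = R$6,703,472.7523…
After R$2,007,700.00 payment: R$6,703,472.7523… − R$2,007,700.00 = R$4,695,772.7523…
Balance at month 13: R$4,695,772.7523… × (1 + 0.0095)^6 = R$4,969,869.7982…
Penalty: 13 × 1.5% × R$6,274,159.94 = R$1,223,461.19…
Final settlement = outstanding balance + penalty = R$4,969,869.7982… + R$1,223,461.19… = R$6,193,330.99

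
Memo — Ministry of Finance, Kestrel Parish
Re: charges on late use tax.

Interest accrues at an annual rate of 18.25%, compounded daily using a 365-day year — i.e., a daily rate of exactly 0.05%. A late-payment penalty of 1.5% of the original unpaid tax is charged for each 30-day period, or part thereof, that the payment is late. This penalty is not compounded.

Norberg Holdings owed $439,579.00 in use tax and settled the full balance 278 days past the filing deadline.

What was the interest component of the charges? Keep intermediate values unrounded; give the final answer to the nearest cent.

$65,534.28

Interest: $439,579.00 × ((1 + 0.0005)^278 − 1) = $439,579.00 × 0.14908418… = $65,534.2756…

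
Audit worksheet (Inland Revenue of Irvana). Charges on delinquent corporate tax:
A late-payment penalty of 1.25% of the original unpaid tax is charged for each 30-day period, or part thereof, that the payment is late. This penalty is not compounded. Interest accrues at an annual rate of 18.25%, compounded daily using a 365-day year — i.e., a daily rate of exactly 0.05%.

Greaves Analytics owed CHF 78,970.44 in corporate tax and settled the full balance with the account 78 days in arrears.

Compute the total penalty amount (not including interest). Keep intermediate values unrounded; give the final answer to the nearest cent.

Penalty periods: ⌈78/30⌉ = 3; penalty = 3 × 1.25% × CHF 78,970.44 = CHF 2,961.39…

CHF 2,961.39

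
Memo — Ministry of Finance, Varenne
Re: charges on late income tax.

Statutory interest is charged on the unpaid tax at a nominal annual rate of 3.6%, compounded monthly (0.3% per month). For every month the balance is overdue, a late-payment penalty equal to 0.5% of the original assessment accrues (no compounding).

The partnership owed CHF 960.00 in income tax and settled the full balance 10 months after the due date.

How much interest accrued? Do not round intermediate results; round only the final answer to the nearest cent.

CHF 29.19

Interest: CHF 960.00 × ((1 + 0.003)^10 − 1) = CHF 960.00 × 0.0304083… = CHF 29.1919…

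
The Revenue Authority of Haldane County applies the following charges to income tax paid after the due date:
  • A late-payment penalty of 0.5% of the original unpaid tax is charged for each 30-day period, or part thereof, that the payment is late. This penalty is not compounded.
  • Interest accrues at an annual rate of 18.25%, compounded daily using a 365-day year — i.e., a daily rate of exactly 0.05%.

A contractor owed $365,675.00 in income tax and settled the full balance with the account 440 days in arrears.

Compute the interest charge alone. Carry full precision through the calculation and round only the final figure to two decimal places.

Interest: $365,675.00 × ((1 + 0.0005)^440 − 1) = $365,675.00 × 0.24600822… = $89,959.0562…

$89,959.06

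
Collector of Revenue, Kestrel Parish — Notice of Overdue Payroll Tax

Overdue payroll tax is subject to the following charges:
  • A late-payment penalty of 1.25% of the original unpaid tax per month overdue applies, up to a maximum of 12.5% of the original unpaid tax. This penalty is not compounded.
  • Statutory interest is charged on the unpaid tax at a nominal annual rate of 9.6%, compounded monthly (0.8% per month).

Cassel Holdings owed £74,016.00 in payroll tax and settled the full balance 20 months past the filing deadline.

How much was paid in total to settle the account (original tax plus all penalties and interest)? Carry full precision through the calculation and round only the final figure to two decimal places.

Penalty (uncapped): 20 × 1.25% × £74,016.00 = £18,504.00; cap = 12.5% × £74,016.00 = £9,252.00 → penalty = £9,252.00
Interest: £74,016.00 × ((1 + 0.008)^20 − 1) = £74,016.00 × 0.1727640… = £12,787.3034…
Total = £74,016.00 + £9,252.0000 + £12,787.3034… = £96,055.30

£96,055.30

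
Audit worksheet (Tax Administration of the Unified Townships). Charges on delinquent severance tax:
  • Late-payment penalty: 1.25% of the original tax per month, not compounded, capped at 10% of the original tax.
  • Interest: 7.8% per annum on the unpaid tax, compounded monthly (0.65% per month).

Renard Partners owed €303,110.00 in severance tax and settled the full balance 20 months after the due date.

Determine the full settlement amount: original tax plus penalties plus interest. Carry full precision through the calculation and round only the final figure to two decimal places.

Penalty (uncapped): 20 × 1.25% × €303,110.00 = €75,777.50; cap = 10% × €303,110.00 = €30,311.00 → penalty = €30,311.00
Interest: €303,110.00 × ((1 + 0.0065)^20 − 1) = €303,110.00 × 0.1383494… = €41,935.0878…
Total = €303,110.00 + €30,311.0000 + €41,935.0878… = €375,356.09

€375,356.09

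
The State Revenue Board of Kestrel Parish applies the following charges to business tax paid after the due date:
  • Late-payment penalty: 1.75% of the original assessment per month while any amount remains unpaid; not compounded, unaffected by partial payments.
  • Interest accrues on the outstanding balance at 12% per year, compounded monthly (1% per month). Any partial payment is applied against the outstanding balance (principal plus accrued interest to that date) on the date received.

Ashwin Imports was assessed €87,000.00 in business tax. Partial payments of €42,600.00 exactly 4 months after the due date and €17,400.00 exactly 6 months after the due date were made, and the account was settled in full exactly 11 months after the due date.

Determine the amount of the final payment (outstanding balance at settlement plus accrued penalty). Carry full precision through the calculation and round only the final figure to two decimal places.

€49,850.11

Balance at month 4: €87,000.0000 × (1 + 0.01)^4 = €90,532.5489…
After €42,600.00 payment: €90,532.5489… − €42,600.00 = €47,932.5489…
Balance at month 6: €47,932.5489… × (1 + 0.01)^2 = €48,895.9931…
After €17,400.00 payment: €48,895.9931… − €17,400.00 = €31,495.9931…
Balance at month 11: €31,495.9931… × (1 + 0.01)^5 = €33,102.6053…
Penalty: 11 × 1.75% × €87,000.00 = €16,747.50
Final settlement = outstanding balance + penalty = €33,102.6053… + €16,747.50 = €49,850.11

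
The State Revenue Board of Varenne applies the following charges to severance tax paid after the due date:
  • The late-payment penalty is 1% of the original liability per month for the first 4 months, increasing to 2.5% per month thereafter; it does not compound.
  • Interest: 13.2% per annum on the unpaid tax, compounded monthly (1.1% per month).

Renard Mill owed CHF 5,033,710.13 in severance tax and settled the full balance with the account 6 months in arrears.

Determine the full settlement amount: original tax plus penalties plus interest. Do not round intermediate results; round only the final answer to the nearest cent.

Penalty, months 1–4: 4 × 1% × CHF 5,033,710.13 = CHF 201,348.41…
Penalty, months 5–6: 2 × 2.5% × CHF 5,033,710.13 = CHF 251,685.51…
Interest: CHF 5,033,710.13 × ((1 + 0.011)^6 − 1) = CHF 5,033,710.13 × 0.0678418… = CHF 341,496.1602…
Total = CHF 5,033,710.13 + CHF 453,033.9117 + CHF 341,496.1602… = CHF 5,828,240.20

CHF 5,828,240.20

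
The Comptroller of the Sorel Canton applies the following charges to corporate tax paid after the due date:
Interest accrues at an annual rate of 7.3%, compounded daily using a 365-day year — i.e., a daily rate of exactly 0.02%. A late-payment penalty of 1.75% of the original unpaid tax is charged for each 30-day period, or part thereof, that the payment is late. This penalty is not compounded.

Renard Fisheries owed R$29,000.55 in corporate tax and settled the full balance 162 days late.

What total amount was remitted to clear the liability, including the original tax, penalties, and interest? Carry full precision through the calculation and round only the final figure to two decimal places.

Penalty periods: ⌈162/30⌉ = 6; penalty = 6 × 1.75% × R$29,000.55 = R$3,045.06…
Interest: R$29,000.55 × ((1 + 0.0002)^162 − 1) = R$29,000.55 × 0.03292725… = R$954.9083…
Total = R$29,000.55 + R$3,045.0578… + R$954.9083… = R$33,000.52

R$33,000.52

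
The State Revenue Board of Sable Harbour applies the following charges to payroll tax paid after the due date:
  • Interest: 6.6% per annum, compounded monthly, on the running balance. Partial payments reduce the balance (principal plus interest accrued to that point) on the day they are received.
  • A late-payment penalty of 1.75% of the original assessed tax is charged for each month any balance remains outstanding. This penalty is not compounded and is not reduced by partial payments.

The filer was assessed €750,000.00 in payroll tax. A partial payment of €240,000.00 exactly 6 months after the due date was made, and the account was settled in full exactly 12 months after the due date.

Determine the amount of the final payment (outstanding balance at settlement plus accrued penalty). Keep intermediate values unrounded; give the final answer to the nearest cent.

Monthly rate = 6.6% ÷ 12 = 0.55%
Balance at month 6: €750,000.0000 × (1 + 0.0055)^6 = €775,092.8184…
After €240,000.00 payment: €775,092.8184… − €240,000.00 = €535,092.8184…
Balance at month 12: €535,092.8184… × (1 + 0.0055)^6 = €552,995.4677…
Penalty: 12 × 1.75% × €750,000.00 = €157,500.00
Final settlement = outstanding balance + penalty = €552,995.4677… + €157,500.00 = €710,495.47

€710,495.47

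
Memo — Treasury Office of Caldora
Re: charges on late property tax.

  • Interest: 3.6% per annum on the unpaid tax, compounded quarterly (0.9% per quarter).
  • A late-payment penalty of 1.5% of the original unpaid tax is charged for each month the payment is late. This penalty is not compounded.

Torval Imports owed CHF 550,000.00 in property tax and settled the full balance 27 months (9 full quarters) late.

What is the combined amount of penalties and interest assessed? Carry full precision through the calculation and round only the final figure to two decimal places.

Late-payment penalty = 1.5% × CHF 550,000.00 × 27 mo = CHF 222,750.00
Interest: CHF 550,000.00 × ((1 + 0.009)^9 − 1) = CHF 550,000.00 × 0.0839781… = CHF 46,187.9386…
Penalties + interest = CHF 222,750.0000 + CHF 46,187.9386… = CHF 268,937.94

CHF 268,937.94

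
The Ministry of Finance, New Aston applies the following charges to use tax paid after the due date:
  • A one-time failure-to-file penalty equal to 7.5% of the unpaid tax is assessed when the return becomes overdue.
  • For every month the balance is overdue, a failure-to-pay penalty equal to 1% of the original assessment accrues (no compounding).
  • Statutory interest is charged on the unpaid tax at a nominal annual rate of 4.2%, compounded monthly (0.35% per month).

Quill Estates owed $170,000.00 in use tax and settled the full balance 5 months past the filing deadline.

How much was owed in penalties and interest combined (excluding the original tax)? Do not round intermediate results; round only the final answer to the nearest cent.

Failure-to-file penalty: 7.5% × $170,000.00 = $12,750.00
Failure-to-pay penalty = 1% × $170,000.00 × 5 mo = $8,500.00
Interest: $170,000.00 × ((1 + 0.0035)^5 − 1) = $170,000.00 × 0.0176229… = $2,995.8980…
Penalties + interest = $21,250.0000 + $2,995.8980… = $24,245.90

$24,245.90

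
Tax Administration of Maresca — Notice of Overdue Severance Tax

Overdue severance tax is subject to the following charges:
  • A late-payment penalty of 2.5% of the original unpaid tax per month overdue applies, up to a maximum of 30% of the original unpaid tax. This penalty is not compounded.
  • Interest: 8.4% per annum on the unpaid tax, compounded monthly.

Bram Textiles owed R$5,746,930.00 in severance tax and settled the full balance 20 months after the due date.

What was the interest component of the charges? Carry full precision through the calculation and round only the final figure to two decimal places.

R$860,389.66

Interest (8.4%/yr ÷ 12 = 0.7%/month): R$5,746,930.00 × ((1 + 0.007)^20 − 1) = R$860,389.6601…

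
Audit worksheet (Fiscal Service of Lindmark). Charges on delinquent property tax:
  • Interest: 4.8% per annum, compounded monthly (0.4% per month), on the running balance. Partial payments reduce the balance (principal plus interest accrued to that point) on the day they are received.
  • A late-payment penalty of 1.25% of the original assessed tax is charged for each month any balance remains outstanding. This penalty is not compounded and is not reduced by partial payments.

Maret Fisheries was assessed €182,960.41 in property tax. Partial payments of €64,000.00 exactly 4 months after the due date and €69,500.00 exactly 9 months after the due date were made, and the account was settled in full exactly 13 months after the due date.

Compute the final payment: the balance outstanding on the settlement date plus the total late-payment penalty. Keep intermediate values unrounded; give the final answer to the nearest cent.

Balance at month 4: €182,960.4100 × (1 + 0.004)^4 = €185,905.3876…
After €64,000.00 payment: €185,905.3876… − €64,000.00 = €121,905.3876…
Balance at month 9: €121,905.3876… × (1 + 0.004)^5 = €124,363.0784…
After €69,500.00 payment: €124,363.0784… − €69,500.00 = €54,863.0784…
Balance at month 13: €54,863.0784… × (1 + 0.004)^4 = €55,746.1686…
Penalty: 13 × 1.25% × €182,960.41 = €29,731.07…
Final settlement = outstanding balance + penalty = €55,746.1686… + €29,731.07… = €85,477.24

€85,477.24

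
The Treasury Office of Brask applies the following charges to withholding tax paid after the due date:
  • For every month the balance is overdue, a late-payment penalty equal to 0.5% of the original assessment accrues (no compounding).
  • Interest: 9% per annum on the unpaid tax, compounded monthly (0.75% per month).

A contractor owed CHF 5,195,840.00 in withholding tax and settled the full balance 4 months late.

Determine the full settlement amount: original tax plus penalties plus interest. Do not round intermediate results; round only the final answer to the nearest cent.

Late-payment penalty = 0.5% × CHF 5,195,840.00 × 4 mo = CHF 103,916.80
Interest: CHF 5,195,840.00 × ((1 + 0.0075)^4 − 1) = CHF 5,195,840.00 × 0.0303392… = CHF 157,637.5804…
Total = CHF 5,195,840.00 + CHF 103,916.8000 + CHF 157,637.5804… = CHF 5,457,394.38

CHF 5,457,394.38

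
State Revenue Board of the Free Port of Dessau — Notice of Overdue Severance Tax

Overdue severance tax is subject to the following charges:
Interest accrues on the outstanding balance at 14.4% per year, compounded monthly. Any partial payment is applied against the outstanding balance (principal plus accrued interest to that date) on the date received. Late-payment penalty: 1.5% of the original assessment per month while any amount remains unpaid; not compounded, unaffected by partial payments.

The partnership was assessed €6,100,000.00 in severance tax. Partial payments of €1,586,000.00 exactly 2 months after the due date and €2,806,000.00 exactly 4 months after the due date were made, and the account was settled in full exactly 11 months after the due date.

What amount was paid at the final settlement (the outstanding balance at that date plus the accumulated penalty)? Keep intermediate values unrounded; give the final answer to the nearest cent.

Monthly rate = 14.4% ÷ 12 = 1.2%
Balance at month 2: €6,100,000.0000 × (1 + 0.012)^2 = €6,247,278.4000
After €1,586,000.00 payment: €6,247,278.4000 − €1,586,000.00 = €4,661,278.4000
Balance at month 4: €4,661,278.4000 × (1 + 0.012)^2 = €4,773,820.3057…
After €2,806,000.00 payment: €4,773,820.3057… − €2,806,000.00 = €1,967,820.3057…
Balance at month 11: €1,967,820.3057… × (1 + 0.012)^7 = €2,139,188.3522…
Penalty: 11 × 1.5% × €6,100,000.00 = €1,006,500.00
Final settlement = outstanding balance + penalty = €2,139,188.3522… + €1,006,500.00 = €3,145,688.35

€3,145,688.35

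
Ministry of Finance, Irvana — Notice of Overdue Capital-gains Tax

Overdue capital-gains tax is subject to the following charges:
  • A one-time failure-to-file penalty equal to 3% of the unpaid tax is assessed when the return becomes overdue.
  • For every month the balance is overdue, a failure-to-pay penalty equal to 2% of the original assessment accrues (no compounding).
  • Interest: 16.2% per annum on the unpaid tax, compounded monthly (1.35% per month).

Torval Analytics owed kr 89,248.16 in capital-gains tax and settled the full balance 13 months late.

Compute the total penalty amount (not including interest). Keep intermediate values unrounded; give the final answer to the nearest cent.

Failure-to-file penalty: 3% × kr 89,248.16 = kr 2,677.44…
Failure-to-pay penalty = 2% × kr 89,248.16 × 13 mo = kr 23,204.52…
Total penalty = kr 2,677.44… + kr 23,204.52… = kr 25,881.97

kr 25,881.97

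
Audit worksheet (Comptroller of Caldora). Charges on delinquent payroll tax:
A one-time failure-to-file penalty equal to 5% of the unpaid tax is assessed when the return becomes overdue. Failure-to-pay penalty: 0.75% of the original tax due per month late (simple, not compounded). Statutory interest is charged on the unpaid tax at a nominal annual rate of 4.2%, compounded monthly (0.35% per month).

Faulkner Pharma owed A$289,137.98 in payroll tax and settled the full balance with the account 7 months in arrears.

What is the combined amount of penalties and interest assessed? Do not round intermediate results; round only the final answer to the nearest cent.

A$36,795.34

Failure-to-file penalty: 5% × A$289,137.98 = A$14,456.90…
Failure-to-pay penalty: 7 × 0.75% × A$289,137.98 = A$15,179.74…
Interest: A$289,137.98 × ((1 + 0.0035)^7 − 1) = A$289,137.98 × 0.0247588… = A$7,158.6967…
Penalties + interest = A$29,636.6430… + A$7,158.6967… = A$36,795.34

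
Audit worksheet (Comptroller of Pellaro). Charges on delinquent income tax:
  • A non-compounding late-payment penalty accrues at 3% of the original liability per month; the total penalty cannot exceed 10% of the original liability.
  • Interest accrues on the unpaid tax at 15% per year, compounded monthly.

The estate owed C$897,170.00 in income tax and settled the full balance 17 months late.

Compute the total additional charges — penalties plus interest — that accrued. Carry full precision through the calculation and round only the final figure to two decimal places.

Penalty (uncapped): 17 × 3% × C$897,170.00 = C$457,556.70; cap = 10% × C$897,170.00 = C$89,717.00 → penalty = C$89,717.00
Interest (15%/yr ÷ 12 = 1.25%/month): C$897,170.00 × ((1 + 0.0125)^17 − 1) = C$210,958.9093…
Penalties + interest = C$89,717.0000 + C$210,958.9093… = C$300,675.91

C$300,675.91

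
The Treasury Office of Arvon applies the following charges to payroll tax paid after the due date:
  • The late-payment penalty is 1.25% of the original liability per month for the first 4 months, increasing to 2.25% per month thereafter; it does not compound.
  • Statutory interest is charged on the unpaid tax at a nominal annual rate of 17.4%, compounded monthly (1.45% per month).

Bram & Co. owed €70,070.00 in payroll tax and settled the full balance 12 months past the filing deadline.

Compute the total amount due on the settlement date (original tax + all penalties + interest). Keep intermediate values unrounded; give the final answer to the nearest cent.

Penalty, months 1–4: 4 × 1.25% × €70,070.00 = €3,503.50
Penalty, months 5–12: 8 × 2.25% × €70,070.00 = €12,612.60
Interest: €70,070.00 × ((1 + 0.0145)^12 − 1) = €70,070.00 × 0.1885696… = €13,213.0715…
Total = €70,070.00 + €16,116.1000 + €13,213.0715… = €99,399.17

€99,399.17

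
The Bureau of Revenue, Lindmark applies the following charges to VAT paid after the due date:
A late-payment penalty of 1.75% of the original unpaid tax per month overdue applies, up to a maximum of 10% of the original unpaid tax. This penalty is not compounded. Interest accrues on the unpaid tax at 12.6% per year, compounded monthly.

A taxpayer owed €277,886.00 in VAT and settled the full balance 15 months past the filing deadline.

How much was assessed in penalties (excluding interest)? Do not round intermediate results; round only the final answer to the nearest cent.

Penalty (uncapped): 15 × 1.75% × €277,886.00 = €72,945.08…; cap = 10% × €277,886.00 = €27,788.60 → penalty = €27,788.60

€27,788.60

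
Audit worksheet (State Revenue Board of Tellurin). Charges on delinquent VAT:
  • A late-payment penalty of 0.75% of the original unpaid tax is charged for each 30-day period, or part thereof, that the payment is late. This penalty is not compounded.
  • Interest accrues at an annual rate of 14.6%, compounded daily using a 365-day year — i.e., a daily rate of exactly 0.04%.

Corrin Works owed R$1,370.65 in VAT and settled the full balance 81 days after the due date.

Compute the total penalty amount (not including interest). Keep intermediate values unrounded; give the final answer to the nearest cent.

Penalty periods: ⌈81/30⌉ = 3; penalty = 3 × 0.75% × R$1,370.65 = R$30.84…

R$30.84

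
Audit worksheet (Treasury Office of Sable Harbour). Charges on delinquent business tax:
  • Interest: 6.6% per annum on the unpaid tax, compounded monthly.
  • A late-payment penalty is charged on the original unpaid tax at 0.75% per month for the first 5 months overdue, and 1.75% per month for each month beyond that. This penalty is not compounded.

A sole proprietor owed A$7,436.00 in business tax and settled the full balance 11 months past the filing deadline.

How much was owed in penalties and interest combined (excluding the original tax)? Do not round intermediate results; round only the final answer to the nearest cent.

A$1,522.09

Penalty, months 1–5: 5 × 0.75% × A$7,436.00 = A$278.85
Penalty, months 6–11: 6 × 1.75% × A$7,436.00 = A$780.78
Interest (6.6%/yr ÷ 12 = 0.55%/month): A$7,436.00 × ((1 + 0.0055)^11 − 1) = A$462.4560…
Penalties + interest = A$1,059.6300 + A$462.4560… = A$1,522.09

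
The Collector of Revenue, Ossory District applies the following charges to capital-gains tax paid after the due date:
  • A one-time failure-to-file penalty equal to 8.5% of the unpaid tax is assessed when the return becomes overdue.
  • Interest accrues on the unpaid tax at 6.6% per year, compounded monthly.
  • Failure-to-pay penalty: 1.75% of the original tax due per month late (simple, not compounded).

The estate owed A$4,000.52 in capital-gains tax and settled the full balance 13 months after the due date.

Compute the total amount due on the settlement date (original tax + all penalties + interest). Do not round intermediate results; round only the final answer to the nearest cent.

Failure-to-file penalty: 8.5% × A$4,000.52 = A$340.04…
Failure-to-pay penalty = 1.75% × A$4,000.52 × 13 mo = A$910.12…
Interest (6.6%/yr ÷ 12 = 0.55%/month): A$4,000.52 × ((1 + 0.0055)^13 − 1) = A$295.6694…
Total = A$4,000.52 + A$1,250.1625 + A$295.6694… = A$5,546.35

A$5,546.35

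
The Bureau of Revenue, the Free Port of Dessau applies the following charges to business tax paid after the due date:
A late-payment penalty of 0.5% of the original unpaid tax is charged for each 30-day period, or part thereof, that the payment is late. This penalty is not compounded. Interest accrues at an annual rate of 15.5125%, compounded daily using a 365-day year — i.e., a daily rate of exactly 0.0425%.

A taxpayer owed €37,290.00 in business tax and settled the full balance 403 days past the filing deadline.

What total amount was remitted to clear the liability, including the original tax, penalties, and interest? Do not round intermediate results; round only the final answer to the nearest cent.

Penalty periods: ⌈403/30⌉ = 14; penalty = 14 × 0.5% × €37,290.00 = €2,610.30
Interest: €37,290.00 × ((1 + 0.000425)^403 − 1) = €37,290.00 × 0.18677390… = €6,964.7986…
Total = €37,290.00 + €2,610.3000 + €6,964.7986… = €46,865.10

€46,865.10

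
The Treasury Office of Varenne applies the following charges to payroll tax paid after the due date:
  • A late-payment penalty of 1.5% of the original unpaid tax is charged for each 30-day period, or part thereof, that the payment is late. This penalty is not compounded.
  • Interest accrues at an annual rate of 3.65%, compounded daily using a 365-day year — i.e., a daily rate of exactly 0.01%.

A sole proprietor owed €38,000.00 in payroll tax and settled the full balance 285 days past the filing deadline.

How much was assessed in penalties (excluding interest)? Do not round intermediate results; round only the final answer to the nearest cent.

€5,700.00

Penalty periods: ⌈285/30⌉ = 10; penalty = 10 × 1.5% × €38,000.00 = €5,700.00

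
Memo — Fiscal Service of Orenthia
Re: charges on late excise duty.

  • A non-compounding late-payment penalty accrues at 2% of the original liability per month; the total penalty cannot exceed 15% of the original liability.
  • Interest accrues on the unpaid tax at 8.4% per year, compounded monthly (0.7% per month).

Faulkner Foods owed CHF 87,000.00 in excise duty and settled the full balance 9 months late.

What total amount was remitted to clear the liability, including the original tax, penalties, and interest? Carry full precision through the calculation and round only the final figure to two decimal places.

CHF 105,687.00

Penalty (uncapped): 9 × 2% × CHF 87,000.00 = CHF 15,660.00; cap = 15% × CHF 87,000.00 = CHF 13,050.00 → penalty = CHF 13,050.00
Interest: CHF 87,000.00 × ((1 + 0.007)^9 − 1) = CHF 87,000.00 × 0.0647931… = CHF 5,637.0011…
Total = CHF 87,000.00 + CHF 13,050.0000 + CHF 5,637.0011… = CHF 105,687.00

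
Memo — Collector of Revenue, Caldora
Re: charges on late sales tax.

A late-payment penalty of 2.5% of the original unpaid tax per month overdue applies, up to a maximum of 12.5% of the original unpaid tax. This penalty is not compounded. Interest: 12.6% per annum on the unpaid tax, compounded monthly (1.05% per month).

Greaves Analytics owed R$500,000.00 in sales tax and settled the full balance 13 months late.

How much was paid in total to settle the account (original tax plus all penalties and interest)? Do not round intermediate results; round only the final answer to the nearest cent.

Penalty (uncapped): 13 × 2.5% × R$500,000.00 = R$162,500.00; cap = 12.5% × R$500,000.00 = R$62,500.00 → penalty = R$62,500.00
Interest: R$500,000.00 × ((1 + 0.0105)^13 − 1) = R$500,000.00 × 0.1454394… = R$72,719.7191…
Total = R$500,000.00 + R$62,500.0000 + R$72,719.7191… = R$635,219.72

R$635,219.72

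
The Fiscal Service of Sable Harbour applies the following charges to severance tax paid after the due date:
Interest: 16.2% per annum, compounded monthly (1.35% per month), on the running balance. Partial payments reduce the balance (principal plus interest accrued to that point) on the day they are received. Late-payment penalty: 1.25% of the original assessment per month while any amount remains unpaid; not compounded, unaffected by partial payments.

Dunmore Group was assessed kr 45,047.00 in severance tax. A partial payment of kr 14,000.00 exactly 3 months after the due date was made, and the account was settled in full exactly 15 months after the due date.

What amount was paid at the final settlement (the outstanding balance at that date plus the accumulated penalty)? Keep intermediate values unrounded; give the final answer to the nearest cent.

Balance at month 3: kr 45,047.0000 × (1 + 0.0135)^3 = kr 46,896.1438…
After kr 14,000.00 payment: kr 46,896.1438… − kr 14,000.00 = kr 32,896.1438…
Balance at month 15: kr 32,896.1438… × (1 + 0.0135)^12 = kr 38,639.3692…
Penalty: 15 × 1.25% × kr 45,047.00 = kr 8,446.31…
Final settlement = outstanding balance + penalty = kr 38,639.3692… + kr 8,446.31… = kr 47,085.68

kr 47,085.68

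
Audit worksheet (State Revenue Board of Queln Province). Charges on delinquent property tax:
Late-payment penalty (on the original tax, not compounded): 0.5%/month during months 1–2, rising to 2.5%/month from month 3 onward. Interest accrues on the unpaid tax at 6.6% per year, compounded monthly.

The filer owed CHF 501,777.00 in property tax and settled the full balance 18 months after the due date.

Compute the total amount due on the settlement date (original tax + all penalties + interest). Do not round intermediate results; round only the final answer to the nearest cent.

CHF 759,573.39

Penalty, months 1–2: 2 × 0.5% × CHF 501,777.00 = CHF 5,017.77
Penalty, months 3–18: 16 × 2.5% × CHF 501,777.00 = CHF 200,710.80
Interest (6.6%/yr ÷ 12 = 0.55%/month): CHF 501,777.00 × ((1 + 0.0055)^18 − 1) = CHF 52,067.8216…
Total = CHF 501,777.00 + CHF 205,728.5700 + CHF 52,067.8216… = CHF 759,573.39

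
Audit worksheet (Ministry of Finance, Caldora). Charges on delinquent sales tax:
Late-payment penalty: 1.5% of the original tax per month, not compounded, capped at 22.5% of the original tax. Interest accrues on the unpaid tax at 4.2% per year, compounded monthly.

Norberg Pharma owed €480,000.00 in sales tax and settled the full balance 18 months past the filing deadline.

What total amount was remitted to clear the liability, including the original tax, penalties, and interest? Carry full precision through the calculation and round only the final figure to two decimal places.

€619,156.66

Penalty (uncapped): 18 × 1.5% × €480,000.00 = €129,600.00; cap = 22.5% × €480,000.00 = €108,000.00 → penalty = €108,000.00
Interest (4.2%/yr ÷ 12 = 0.35%/month): €480,000.00 × ((1 + 0.0035)^18 − 1) = €31,156.6559…
Total = €480,000.00 + €108,000.0000 + €31,156.6559… = €619,156.66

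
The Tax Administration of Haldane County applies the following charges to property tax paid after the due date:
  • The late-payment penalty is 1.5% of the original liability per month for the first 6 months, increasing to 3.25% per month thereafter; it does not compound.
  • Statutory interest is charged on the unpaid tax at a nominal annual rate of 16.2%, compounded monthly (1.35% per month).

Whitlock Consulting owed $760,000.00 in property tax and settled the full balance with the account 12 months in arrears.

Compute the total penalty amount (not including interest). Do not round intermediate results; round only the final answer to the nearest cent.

$216,600.00

Penalty, months 1–6: 6 × 1.5% × $760,000.00 = $68,400.00
Penalty, months 7–12: 6 × 3.25% × $760,000.00 = $148,200.00
Total penalty = $68,400.00 + $148,200.00 = $216,600.00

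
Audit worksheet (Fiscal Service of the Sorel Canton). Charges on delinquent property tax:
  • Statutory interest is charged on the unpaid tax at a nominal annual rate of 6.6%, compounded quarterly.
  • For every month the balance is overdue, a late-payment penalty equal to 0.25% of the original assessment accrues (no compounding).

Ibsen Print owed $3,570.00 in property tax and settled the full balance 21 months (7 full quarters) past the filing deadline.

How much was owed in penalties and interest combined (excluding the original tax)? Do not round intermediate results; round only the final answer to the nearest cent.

$620.74

Late-payment penalty: 21 × 0.25% × $3,570.00 = $187.43…
Interest (6.6%/yr ÷ 4 = 1.65%/quarter): $3,570.00 × ((1 + 0.0165)^7 − 1) = $433.3162…
Penalties + interest = $187.4250 + $433.3162… = $620.74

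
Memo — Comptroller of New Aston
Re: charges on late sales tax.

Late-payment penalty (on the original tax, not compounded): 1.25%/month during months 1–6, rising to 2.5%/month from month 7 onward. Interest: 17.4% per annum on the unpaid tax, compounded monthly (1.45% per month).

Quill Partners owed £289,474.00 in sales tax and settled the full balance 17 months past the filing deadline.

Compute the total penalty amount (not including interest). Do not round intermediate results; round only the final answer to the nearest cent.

Penalty, months 1–6: 6 × 1.25% × £289,474.00 = £21,710.55
Penalty, months 7–17: 11 × 2.5% × £289,474.00 = £79,605.35
Total penalty = £21,710.55 + £79,605.35 = £101,315.90

£101,315.90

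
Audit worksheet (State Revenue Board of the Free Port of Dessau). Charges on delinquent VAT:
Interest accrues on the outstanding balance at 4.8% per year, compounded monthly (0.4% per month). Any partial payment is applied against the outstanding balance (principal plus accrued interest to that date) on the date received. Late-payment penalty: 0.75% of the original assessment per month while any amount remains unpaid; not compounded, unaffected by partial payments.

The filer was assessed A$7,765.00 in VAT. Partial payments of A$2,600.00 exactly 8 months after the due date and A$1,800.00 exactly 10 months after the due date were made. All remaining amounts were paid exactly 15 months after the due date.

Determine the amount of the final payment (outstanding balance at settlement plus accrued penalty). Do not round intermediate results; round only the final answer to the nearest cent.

A$4,607.77

Balance at month 8: A$7,765.0000 × (1 + 0.004)^8 = A$8,016.9867…
After A$2,600.00 payment: A$8,016.9867… − A$2,600.00 = A$5,416.9867…
Balance at month 10: A$5,416.9867… × (1 + 0.004)^2 = A$5,460.4093…
After A$1,800.00 payment: A$5,460.4093… − A$1,800.00 = A$3,660.4093…
Balance at month 15: A$3,660.4093… × (1 + 0.004)^5 = A$3,734.2055…
Penalty: 15 × 0.75% × A$7,765.00 = A$873.56…
Final settlement = outstanding balance + penalty = A$3,734.2055… + A$873.56… = A$4,607.77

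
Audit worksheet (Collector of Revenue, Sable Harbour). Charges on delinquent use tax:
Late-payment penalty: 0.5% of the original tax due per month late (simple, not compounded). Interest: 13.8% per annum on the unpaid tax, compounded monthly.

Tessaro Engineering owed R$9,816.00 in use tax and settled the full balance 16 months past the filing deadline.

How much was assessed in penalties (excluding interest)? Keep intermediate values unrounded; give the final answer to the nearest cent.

Late-payment penalty = 0.5% × R$9,816.00 × 16 mo = R$785.28

R$785.28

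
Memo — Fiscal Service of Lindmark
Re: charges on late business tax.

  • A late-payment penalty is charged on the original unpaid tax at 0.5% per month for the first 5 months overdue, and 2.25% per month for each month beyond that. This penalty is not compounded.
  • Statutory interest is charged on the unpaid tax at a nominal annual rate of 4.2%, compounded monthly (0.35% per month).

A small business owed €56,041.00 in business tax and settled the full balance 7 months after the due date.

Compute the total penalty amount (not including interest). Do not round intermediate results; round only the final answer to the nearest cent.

Penalty, months 1–5: 5 × 0.5% × €56,041.00 = €1,401.03…
Penalty, months 6–7: 2 × 2.25% × €56,041.00 = €2,521.85…
Total penalty = €1,401.03… + €2,521.85… = €3,922.87

€3,922.87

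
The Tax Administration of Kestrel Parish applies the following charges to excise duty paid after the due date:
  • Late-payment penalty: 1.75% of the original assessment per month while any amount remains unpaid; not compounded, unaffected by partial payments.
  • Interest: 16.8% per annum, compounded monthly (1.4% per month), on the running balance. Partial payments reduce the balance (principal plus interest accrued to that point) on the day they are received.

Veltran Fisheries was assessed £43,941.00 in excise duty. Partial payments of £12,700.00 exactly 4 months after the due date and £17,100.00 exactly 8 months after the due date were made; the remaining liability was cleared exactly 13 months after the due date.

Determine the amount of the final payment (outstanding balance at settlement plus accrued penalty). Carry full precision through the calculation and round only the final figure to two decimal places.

£29,918.54

Balance at month 4: £43,941.0000 × (1 + 0.014)^4 = £46,453.8546…
After £12,700.00 payment: £46,453.8546… − £12,700.00 = £33,753.8546…
Balance at month 8: £33,753.8546… × (1 + 0.014)^4 = £35,684.1368…
After £17,100.00 payment: £35,684.1368… − £17,100.00 = £18,584.1368…
Balance at month 13: £18,584.1368… × (1 + 0.014)^5 = £19,921.9648…
Penalty: 13 × 1.75% × £43,941.00 = £9,996.58…
Final settlement = outstanding balance + penalty = £19,921.9648… + £9,996.58… = £29,918.54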